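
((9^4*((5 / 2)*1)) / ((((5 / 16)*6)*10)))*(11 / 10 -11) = -216513 / 25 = -8660.52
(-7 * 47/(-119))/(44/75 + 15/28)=98700/40069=2.46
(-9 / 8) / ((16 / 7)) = -63 / 128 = -0.49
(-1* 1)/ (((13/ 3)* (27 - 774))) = 1/ 3237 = 0.00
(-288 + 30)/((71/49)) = -12642/71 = -178.06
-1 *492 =-492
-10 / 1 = -10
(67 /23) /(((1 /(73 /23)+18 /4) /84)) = 821688 /16169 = 50.82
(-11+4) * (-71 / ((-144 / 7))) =-3479 / 144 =-24.16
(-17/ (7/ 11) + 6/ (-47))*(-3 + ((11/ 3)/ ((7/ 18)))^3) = -2529790077/ 112847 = -22417.88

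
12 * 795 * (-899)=-8576460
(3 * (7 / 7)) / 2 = 3 / 2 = 1.50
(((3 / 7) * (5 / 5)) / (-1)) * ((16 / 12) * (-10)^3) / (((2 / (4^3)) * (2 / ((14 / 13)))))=128000 / 13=9846.15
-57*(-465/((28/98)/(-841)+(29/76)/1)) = 3952885020/56857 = 69523.28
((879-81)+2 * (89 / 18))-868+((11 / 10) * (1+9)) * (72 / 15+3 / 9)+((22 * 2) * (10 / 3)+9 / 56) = 143.18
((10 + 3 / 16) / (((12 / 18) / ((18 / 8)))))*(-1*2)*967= -4255767 / 64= -66496.36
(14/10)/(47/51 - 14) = -357/3335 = -0.11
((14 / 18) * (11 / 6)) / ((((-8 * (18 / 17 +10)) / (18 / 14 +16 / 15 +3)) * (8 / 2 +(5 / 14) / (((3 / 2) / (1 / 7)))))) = -2574803 / 120402720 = -0.02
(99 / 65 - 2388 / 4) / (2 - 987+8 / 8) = 6451 / 10660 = 0.61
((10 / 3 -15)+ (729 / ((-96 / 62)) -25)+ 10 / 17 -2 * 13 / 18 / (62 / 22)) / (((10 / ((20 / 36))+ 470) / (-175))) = 6738521125 / 37033344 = 181.96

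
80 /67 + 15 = 1085 /67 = 16.19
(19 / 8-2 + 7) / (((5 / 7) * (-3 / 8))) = -413 / 15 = -27.53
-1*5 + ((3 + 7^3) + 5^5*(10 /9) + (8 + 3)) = 34418 /9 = 3824.22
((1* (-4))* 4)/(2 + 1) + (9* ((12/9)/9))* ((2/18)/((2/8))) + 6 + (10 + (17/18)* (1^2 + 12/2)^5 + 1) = 857819/54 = 15885.54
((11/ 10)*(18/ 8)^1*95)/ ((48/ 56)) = 4389/ 16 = 274.31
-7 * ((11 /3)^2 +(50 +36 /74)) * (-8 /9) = 1192184 /2997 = 397.79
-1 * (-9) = 9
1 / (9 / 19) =19 / 9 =2.11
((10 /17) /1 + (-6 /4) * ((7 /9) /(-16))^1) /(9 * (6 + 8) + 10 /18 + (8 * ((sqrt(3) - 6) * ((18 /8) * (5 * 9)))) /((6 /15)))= -350279007 /5827963743424 - 58994325 * sqrt(3) /5827963743424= -0.00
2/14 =1/7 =0.14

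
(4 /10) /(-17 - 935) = -1 /2380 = -0.00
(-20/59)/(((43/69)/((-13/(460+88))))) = 4485/347569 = 0.01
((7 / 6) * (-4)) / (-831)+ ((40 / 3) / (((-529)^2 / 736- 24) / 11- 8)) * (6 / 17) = 24081878 / 121252041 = 0.20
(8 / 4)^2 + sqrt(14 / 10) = sqrt(35) / 5 + 4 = 5.18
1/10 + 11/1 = 111/10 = 11.10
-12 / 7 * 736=-8832 / 7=-1261.71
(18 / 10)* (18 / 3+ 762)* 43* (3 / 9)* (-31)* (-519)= 1593969408 / 5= 318793881.60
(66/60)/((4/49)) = 13.48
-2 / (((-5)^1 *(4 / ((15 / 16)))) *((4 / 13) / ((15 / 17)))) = 585 / 2176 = 0.27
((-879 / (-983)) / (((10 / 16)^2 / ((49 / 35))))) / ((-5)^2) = 393792 / 3071875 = 0.13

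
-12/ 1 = -12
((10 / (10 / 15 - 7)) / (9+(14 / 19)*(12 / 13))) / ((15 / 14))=-364 / 2391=-0.15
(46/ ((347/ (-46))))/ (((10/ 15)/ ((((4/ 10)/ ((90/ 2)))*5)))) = -2116/ 5205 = -0.41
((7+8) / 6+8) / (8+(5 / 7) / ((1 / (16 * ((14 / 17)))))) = 357 / 592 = 0.60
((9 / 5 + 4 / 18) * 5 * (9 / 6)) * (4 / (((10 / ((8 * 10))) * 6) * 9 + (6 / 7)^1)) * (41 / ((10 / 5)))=104468 / 639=163.49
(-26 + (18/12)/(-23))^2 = 1437601/2116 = 679.40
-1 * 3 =-3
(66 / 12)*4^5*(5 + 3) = 45056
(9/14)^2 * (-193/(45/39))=-67743/980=-69.13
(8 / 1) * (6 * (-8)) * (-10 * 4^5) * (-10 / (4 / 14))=-137625600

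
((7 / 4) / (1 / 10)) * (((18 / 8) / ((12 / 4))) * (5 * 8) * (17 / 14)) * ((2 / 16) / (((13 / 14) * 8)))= 8925 / 832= 10.73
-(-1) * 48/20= 12/5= 2.40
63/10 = 6.30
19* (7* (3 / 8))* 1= 399 / 8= 49.88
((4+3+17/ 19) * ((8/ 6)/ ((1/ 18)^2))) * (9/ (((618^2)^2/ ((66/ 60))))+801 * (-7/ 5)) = -8178703355379825/ 2138466739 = -3824564.21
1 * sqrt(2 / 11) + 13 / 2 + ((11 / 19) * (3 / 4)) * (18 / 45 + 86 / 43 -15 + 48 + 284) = sqrt(22) / 11 + 55171 / 380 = 145.61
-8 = -8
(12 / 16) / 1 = 3 / 4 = 0.75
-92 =-92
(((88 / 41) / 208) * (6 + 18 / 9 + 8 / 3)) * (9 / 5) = 528 / 2665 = 0.20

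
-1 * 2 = -2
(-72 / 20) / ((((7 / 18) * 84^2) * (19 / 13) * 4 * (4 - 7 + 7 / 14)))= 117 / 1303400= 0.00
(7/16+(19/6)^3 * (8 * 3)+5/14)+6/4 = 770521/1008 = 764.41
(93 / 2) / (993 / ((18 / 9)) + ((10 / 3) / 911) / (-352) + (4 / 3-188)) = 22366872 / 149032307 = 0.15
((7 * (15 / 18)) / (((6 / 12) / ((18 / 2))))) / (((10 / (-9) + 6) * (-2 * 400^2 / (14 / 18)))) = -147 / 2816000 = -0.00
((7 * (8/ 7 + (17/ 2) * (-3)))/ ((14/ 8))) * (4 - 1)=-292.29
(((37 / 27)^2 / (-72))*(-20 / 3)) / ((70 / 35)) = 6845 / 78732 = 0.09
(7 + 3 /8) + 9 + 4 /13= 16.68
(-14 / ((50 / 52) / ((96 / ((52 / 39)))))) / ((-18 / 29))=42224 / 25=1688.96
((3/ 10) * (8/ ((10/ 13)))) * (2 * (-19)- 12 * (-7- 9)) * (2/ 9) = 8008/ 75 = 106.77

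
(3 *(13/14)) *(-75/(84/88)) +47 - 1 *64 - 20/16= -46477/196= -237.13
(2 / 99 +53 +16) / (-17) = -4.06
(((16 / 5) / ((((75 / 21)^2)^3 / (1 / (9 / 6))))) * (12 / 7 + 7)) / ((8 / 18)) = 24605448 / 1220703125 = 0.02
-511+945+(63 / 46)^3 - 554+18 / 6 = -11138265 / 97336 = -114.43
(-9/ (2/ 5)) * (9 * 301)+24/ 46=-2803791/ 46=-60951.98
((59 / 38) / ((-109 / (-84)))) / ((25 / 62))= 153636 / 51775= 2.97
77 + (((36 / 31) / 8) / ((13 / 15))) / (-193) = 11977831 / 155558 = 77.00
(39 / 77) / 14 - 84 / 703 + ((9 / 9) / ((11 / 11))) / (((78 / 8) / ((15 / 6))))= 5116075 / 29555526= 0.17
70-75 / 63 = 1445 / 21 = 68.81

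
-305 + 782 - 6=471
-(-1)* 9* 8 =72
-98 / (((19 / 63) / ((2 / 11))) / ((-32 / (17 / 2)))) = 790272 / 3553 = 222.42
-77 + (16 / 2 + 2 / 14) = -482 / 7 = -68.86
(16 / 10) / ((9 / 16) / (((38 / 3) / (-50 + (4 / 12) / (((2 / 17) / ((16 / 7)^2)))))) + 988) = 119168 / 73469825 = 0.00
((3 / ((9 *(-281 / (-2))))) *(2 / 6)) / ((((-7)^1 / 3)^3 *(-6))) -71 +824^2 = 678905.00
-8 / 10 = -4 / 5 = -0.80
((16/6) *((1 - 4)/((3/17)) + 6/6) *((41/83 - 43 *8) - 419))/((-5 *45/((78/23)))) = -23402496/47725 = -490.36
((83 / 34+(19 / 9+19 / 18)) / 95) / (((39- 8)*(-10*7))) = -143 / 5256825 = -0.00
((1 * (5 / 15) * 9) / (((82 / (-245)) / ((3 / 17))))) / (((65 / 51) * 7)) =-189 / 1066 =-0.18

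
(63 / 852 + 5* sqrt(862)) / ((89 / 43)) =903 / 25276 + 215* sqrt(862) / 89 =70.96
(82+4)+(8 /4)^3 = 94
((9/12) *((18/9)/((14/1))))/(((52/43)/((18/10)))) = 1161/7280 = 0.16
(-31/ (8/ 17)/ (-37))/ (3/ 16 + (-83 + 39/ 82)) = -0.02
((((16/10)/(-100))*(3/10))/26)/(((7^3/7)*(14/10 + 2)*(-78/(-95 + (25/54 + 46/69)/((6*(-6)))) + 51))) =-184741/8639216472250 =-0.00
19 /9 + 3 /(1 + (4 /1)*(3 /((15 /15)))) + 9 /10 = 3793 /1170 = 3.24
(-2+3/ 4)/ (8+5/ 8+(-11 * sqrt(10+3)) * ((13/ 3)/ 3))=55890/ 16627927+102960 * sqrt(13)/ 16627927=0.03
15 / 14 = 1.07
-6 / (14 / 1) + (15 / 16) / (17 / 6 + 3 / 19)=-2199 / 19096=-0.12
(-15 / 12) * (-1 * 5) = 6.25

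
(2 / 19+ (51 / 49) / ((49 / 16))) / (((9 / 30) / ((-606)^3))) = -15063330316320 / 45619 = -330198608.39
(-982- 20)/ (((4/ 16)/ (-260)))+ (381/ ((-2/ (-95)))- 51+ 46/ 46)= 2120255/ 2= 1060127.50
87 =87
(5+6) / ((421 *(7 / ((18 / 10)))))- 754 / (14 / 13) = -10316506 / 14735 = -700.14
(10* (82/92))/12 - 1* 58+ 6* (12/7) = -90749/1932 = -46.97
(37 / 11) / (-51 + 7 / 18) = -666 / 10021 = -0.07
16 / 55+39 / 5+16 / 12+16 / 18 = 1021 / 99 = 10.31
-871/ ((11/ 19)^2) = -2598.60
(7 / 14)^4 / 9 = 1 / 144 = 0.01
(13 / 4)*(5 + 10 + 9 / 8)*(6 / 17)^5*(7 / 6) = 950859 / 2839714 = 0.33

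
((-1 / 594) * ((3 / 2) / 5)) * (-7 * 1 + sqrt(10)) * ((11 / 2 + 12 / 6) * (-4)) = -7 / 66 + sqrt(10) / 66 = -0.06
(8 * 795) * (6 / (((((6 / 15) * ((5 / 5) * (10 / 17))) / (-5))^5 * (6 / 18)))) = -31747115109375 / 64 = -496048673583.98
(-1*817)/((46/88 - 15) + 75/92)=59.80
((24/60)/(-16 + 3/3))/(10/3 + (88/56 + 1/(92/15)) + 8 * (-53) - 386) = 1288/38878225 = 0.00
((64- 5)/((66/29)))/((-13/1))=-1711/858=-1.99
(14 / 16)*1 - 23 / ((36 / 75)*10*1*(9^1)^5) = 619957 / 708588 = 0.87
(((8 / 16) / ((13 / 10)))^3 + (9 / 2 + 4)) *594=5082.80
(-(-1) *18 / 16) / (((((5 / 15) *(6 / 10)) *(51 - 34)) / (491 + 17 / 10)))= 44343 / 272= 163.03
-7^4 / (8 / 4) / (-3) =2401 / 6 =400.17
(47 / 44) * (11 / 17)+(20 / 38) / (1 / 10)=7693 / 1292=5.95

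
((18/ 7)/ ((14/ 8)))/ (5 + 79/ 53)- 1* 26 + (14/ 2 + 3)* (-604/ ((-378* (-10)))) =-1557137/ 56889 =-27.37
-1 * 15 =-15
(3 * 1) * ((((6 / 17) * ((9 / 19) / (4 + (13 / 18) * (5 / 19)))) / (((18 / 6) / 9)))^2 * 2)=51018336 / 593458321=0.09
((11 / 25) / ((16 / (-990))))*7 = -7623 / 40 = -190.58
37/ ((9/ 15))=185/ 3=61.67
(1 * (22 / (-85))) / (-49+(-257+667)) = -22 / 30685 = -0.00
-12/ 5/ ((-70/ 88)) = 528/ 175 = 3.02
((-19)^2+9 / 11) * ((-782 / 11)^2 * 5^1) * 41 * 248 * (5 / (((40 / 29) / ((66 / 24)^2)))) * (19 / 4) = 532652229634975 / 44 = 12105732491703.98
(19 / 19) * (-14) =-14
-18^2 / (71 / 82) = -374.20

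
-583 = -583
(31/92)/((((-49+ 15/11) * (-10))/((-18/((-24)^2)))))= -341/15426560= -0.00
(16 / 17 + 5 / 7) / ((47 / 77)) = 2.71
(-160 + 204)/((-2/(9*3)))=-594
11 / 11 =1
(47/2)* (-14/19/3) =-329/57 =-5.77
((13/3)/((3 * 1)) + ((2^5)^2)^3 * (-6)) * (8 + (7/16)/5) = -37514391838501/720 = -52103321997.92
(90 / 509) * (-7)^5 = -1512630 / 509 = -2971.77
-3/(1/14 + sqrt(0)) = -42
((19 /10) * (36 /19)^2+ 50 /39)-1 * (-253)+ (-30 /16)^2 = 62746393 /237120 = 264.62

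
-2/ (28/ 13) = -13/ 14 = -0.93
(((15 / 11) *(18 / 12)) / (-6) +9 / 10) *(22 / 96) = 41 / 320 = 0.13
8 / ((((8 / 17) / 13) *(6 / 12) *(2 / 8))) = 1768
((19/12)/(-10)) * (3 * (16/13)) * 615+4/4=-4661/13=-358.54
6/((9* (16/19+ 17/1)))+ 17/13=17783/13221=1.35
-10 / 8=-1.25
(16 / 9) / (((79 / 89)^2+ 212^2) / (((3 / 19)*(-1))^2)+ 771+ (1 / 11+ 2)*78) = 697048 / 707219466095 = 0.00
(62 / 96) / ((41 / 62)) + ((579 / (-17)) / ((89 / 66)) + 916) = 1327584889 / 1488792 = 891.72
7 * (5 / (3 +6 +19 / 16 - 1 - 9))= 560 / 3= 186.67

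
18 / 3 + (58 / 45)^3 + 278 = 26074612 / 91125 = 286.14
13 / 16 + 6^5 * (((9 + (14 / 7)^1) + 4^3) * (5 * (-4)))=-186623987 / 16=-11663999.19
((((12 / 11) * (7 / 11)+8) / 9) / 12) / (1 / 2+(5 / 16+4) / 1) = 4208 / 251559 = 0.02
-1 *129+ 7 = -122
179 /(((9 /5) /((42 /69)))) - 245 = -38185 /207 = -184.47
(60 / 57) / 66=10 / 627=0.02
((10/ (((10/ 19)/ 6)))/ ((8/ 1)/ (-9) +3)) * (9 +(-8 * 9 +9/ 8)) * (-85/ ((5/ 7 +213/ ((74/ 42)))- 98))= 98076825/ 8152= 12031.01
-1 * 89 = -89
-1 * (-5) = 5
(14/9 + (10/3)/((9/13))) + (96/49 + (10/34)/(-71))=13294525/1596861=8.33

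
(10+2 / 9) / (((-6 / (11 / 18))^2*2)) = 2783 / 52488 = 0.05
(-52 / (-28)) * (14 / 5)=26 / 5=5.20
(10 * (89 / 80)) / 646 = 89 / 5168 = 0.02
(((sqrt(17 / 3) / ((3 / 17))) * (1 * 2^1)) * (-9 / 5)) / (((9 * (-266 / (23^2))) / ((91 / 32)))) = 116909 * sqrt(51) / 27360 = 30.52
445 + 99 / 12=1813 / 4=453.25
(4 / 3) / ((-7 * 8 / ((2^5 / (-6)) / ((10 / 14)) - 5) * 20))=187 / 12600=0.01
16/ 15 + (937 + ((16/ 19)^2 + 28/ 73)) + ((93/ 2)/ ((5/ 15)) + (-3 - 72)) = 793483061/ 790590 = 1003.66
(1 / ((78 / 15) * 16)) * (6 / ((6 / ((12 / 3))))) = 5 / 104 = 0.05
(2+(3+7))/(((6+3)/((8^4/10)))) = 8192/15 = 546.13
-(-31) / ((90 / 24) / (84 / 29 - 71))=-48980 / 87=-562.99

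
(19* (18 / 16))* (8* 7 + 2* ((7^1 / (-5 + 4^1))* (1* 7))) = -897.75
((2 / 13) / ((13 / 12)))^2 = 576 / 28561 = 0.02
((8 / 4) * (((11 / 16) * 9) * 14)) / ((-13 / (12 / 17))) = -2079 / 221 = -9.41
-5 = -5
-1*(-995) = 995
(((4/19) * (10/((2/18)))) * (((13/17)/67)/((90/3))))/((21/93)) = 4836/151487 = 0.03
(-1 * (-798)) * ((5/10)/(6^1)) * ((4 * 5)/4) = 665/2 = 332.50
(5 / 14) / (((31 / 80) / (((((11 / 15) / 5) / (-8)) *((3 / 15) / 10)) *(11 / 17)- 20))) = -10200121 / 553350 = -18.43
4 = 4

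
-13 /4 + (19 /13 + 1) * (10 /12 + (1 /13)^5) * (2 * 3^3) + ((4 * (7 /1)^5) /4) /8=85275991013 /38614472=2208.39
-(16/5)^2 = -256/25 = -10.24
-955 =-955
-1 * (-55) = 55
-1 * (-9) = 9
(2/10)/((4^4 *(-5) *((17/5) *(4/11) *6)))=-11/522240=-0.00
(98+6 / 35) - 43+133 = 6586 / 35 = 188.17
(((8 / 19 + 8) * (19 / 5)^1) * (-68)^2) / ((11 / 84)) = 12429312 / 11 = 1129937.45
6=6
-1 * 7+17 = 10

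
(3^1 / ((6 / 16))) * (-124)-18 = -1010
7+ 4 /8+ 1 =8.50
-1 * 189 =-189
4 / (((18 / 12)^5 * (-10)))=-0.05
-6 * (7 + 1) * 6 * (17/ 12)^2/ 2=-289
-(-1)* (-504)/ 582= -84/ 97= -0.87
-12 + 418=406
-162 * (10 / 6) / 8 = -135 / 4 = -33.75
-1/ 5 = -0.20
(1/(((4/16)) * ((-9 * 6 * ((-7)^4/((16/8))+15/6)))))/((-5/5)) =2/32481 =0.00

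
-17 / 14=-1.21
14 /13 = 1.08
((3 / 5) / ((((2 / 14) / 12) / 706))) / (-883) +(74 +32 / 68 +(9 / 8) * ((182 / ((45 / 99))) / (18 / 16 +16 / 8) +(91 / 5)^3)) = 104483411313 / 15011000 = 6960.46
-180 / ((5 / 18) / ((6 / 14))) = -277.71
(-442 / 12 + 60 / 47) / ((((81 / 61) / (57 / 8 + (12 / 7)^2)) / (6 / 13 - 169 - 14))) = 90887685965 / 1847664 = 49190.59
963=963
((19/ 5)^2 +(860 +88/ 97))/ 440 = 2122717/ 1067000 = 1.99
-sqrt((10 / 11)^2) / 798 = -0.00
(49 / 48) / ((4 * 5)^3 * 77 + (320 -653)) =49 / 29552016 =0.00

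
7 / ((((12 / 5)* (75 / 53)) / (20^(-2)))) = 371 / 72000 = 0.01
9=9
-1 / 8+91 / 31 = 697 / 248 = 2.81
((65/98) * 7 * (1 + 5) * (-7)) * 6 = -1170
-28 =-28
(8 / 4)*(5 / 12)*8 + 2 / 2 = 23 / 3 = 7.67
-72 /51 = -24 /17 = -1.41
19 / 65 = 0.29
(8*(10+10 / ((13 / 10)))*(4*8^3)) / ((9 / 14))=450910.09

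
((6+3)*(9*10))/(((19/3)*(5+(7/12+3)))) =29160/1957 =14.90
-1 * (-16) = 16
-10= -10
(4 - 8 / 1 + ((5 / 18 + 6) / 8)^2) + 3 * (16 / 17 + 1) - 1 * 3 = -197647 / 352512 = -0.56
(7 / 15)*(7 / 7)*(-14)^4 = 268912 / 15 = 17927.47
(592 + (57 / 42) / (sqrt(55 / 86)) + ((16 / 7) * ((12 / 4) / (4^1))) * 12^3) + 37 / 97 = 19 * sqrt(4730) / 770 + 2413619 / 679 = 3556.36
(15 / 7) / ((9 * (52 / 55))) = 275 / 1092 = 0.25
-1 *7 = -7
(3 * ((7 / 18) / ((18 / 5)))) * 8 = 70 / 27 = 2.59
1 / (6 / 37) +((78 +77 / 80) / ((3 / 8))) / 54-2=13067 / 1620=8.07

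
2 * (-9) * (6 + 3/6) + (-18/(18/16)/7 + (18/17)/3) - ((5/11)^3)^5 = -59120596973331505478/497092532160462469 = -118.93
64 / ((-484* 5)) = -16 / 605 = -0.03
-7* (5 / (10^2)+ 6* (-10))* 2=8393 / 10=839.30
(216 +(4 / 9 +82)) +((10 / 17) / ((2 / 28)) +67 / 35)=308.59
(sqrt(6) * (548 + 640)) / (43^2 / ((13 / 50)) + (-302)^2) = 2574 * sqrt(6) / 213017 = 0.03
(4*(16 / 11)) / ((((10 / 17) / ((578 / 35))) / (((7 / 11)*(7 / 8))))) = 275128 / 3025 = 90.95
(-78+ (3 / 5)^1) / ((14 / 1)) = -5.53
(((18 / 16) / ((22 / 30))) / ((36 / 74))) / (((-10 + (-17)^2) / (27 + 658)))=126725 / 16368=7.74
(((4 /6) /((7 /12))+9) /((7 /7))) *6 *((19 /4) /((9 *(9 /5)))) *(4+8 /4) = 6745 /63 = 107.06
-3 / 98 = -0.03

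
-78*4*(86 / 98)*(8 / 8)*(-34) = 456144 / 49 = 9309.06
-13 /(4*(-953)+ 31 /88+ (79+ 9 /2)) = 1144 /328077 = 0.00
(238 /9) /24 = 119 /108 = 1.10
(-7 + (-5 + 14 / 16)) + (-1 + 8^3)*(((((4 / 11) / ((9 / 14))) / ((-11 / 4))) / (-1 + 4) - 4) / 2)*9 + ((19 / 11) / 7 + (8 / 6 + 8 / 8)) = -63451879 / 6776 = -9364.21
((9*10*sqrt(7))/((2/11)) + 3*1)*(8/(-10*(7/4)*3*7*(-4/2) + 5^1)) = 14.19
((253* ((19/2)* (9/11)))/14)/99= 437/308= 1.42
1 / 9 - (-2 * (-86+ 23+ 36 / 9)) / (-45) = 41 / 15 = 2.73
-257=-257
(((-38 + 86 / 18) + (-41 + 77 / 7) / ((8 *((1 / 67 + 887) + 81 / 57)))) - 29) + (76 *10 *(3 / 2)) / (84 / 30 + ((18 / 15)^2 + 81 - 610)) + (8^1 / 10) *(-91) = -40713251380781 / 296746270020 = -137.20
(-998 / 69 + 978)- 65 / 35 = 464491 / 483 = 961.68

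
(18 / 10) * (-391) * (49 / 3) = -57477 / 5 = -11495.40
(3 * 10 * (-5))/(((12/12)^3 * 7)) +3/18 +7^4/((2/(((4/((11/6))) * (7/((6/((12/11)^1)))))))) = 16833403/5082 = 3312.36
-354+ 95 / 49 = -17251 / 49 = -352.06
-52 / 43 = -1.21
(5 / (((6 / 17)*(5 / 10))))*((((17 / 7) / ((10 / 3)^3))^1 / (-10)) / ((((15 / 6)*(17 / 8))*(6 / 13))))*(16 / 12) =-442 / 4375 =-0.10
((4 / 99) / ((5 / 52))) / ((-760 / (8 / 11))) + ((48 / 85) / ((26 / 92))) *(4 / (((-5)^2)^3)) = 39092912 / 357243046875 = 0.00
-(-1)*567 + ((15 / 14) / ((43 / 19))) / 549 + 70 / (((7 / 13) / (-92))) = -1255121143 / 110166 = -11393.00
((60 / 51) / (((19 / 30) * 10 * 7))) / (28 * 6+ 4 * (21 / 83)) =415 / 2643109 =0.00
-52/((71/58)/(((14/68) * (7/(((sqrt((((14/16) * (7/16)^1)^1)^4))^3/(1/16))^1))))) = -414515883671552/340947625543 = -1215.78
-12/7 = -1.71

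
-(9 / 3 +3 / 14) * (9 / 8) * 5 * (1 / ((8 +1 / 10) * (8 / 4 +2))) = -125 / 224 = -0.56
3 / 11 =0.27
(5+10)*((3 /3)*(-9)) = -135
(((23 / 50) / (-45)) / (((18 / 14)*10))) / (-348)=161 / 70470000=0.00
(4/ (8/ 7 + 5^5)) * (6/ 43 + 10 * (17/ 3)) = 205184/ 2822907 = 0.07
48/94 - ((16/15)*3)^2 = -11432/1175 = -9.73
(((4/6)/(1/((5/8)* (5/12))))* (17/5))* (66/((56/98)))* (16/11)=595/6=99.17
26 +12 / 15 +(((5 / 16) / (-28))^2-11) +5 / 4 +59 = 76317821 / 1003520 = 76.05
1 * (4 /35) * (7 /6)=2 /15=0.13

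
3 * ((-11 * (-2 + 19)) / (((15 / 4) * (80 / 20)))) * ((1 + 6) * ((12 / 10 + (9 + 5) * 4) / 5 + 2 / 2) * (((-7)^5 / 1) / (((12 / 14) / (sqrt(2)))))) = 47894790251 * sqrt(2) / 750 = 90311282.59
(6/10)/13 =0.05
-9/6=-3/2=-1.50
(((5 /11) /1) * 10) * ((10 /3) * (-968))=-44000 /3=-14666.67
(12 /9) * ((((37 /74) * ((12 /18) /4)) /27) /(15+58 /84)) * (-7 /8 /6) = -0.00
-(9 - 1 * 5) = -4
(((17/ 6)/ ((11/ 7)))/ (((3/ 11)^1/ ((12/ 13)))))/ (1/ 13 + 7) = 119/ 138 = 0.86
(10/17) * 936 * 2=18720/17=1101.18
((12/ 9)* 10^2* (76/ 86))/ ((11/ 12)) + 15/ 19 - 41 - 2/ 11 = 792194/ 8987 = 88.15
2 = 2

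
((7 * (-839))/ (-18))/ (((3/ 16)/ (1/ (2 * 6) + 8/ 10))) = 622538/ 405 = 1537.13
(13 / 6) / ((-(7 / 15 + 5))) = -65 / 164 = -0.40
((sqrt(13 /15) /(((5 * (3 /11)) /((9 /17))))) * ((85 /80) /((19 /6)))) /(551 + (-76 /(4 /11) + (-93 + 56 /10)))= 33 * sqrt(195) /967480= 0.00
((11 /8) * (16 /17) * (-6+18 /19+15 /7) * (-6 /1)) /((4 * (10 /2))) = 12771 /11305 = 1.13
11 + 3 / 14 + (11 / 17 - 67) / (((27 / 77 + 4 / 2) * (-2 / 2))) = 1699073 / 43078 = 39.44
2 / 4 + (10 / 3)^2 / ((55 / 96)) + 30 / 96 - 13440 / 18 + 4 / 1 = -127153 / 176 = -722.46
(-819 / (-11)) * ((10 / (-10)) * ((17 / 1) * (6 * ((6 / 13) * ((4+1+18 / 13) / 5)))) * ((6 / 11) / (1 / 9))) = -172807992 / 7865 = -21971.77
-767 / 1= -767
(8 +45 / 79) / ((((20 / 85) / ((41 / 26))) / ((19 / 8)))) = 8965511 / 65728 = 136.40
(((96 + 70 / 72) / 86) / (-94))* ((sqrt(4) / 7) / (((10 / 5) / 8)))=-3491 / 254646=-0.01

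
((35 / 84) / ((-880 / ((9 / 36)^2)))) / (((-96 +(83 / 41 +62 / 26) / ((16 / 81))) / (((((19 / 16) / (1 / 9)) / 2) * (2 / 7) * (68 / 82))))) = 4199 / 8257199104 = 0.00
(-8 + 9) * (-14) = -14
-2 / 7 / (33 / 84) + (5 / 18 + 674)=133363 / 198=673.55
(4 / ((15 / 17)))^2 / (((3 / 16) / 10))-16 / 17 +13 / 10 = 5032559 / 4590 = 1096.42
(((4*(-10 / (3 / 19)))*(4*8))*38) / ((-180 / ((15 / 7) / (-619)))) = -5.92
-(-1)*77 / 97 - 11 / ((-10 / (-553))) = -589281 / 970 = -607.51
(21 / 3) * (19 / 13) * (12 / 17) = 1596 / 221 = 7.22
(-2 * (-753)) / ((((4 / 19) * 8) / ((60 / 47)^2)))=3219075 / 2209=1457.25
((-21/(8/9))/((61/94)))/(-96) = 2961/7808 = 0.38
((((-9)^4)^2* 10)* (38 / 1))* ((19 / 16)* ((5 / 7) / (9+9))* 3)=129498885675 / 56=2312480101.34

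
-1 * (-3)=3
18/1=18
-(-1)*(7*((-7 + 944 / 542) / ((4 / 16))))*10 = -399000 / 271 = -1472.32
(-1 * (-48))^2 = 2304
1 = 1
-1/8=-0.12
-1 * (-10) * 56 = 560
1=1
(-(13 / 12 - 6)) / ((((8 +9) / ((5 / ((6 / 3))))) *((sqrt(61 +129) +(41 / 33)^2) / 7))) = -1260069195 / 30259895144 +816308955 *sqrt(190) / 30259895144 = 0.33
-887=-887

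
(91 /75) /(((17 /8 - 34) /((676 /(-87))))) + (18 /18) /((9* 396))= 65022521 /219631500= 0.30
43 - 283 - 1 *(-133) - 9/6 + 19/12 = -1283/12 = -106.92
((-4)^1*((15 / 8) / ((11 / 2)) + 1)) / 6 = -59 / 66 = -0.89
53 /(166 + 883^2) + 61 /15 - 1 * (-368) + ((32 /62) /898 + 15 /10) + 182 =7236687599213 /13025762094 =555.57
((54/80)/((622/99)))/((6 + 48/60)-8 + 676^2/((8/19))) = 0.00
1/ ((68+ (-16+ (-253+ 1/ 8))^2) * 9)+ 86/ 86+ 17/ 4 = 875288173/ 166721508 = 5.25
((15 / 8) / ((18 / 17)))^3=614125 / 110592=5.55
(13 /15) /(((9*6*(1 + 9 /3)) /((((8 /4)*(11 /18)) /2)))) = 143 /58320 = 0.00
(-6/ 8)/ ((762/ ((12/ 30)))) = -1/ 2540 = -0.00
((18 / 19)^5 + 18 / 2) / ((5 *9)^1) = 2686051 / 12380495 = 0.22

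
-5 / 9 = -0.56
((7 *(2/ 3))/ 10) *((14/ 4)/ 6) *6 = 49/ 30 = 1.63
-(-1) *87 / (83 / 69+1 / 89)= 534267 / 7456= 71.66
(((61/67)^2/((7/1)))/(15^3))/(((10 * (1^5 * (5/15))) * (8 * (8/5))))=3721/4524912000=0.00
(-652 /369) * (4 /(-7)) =2608 /2583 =1.01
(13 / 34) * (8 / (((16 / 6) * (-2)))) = -39 / 68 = -0.57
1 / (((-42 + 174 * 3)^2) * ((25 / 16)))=1 / 360000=0.00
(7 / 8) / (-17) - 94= -12791 / 136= -94.05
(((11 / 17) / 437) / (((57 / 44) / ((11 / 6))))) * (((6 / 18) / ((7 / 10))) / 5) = 5324 / 26677539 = 0.00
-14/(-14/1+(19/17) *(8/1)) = 119/43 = 2.77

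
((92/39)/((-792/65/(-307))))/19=35305/11286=3.13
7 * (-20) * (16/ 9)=-2240/ 9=-248.89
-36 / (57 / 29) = -348 / 19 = -18.32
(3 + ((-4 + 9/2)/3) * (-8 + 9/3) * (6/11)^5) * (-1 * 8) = -3813384/161051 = -23.68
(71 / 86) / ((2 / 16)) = 284 / 43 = 6.60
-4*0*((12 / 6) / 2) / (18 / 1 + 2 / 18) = 0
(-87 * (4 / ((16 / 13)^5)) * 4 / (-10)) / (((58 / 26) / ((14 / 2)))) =101362989 / 655360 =154.67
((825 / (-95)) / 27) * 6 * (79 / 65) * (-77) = 133826 / 741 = 180.60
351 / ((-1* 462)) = -117 / 154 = -0.76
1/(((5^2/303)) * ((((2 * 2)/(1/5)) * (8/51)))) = 15453/4000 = 3.86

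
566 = 566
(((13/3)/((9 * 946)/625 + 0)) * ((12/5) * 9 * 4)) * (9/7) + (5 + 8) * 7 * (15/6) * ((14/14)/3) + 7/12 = 111.75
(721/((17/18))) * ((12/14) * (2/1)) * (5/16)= 13905/34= 408.97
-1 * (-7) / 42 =1 / 6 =0.17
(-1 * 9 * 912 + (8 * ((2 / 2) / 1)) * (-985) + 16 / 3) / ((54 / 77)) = -1857548 / 81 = -22932.69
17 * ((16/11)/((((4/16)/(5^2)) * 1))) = 27200/11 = 2472.73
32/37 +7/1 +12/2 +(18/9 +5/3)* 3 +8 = 1216/37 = 32.86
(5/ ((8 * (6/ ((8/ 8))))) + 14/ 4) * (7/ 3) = 1211/ 144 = 8.41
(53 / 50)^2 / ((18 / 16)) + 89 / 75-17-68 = -465832 / 5625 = -82.81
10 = 10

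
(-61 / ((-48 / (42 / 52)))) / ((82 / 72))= 3843 / 4264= 0.90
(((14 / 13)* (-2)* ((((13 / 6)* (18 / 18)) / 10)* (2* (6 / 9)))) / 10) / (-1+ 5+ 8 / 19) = -19 / 1350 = -0.01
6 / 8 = 3 / 4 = 0.75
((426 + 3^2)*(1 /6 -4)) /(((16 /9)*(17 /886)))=-13296645 /272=-48884.72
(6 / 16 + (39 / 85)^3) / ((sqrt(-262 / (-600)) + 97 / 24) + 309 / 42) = 18635043861 / 448913156369- 1362353076 * sqrt(393) / 11222828909225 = 0.04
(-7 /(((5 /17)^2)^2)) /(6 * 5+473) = -584647 /314375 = -1.86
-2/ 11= -0.18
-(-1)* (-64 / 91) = -64 / 91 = -0.70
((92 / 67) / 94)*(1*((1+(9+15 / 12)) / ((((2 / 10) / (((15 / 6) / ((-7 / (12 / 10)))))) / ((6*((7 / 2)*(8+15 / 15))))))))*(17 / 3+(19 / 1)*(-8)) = 9739.48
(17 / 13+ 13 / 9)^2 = 103684 / 13689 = 7.57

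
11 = 11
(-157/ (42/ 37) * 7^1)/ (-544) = 5809/ 3264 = 1.78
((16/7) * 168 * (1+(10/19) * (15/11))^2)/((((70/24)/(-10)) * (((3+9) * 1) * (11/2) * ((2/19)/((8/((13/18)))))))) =-6193.55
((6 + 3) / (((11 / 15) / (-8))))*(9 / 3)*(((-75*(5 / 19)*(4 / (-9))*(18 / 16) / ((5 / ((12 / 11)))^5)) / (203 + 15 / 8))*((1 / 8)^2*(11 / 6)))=-5038848 / 25076445955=-0.00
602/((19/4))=2408/19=126.74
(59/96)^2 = 3481/9216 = 0.38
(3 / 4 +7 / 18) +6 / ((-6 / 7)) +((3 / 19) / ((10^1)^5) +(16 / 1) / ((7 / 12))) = 2581625189 / 119700000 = 21.57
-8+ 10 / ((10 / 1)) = -7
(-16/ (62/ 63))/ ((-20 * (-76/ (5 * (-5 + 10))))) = -315/ 1178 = -0.27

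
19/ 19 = 1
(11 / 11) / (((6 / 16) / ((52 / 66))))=208 / 99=2.10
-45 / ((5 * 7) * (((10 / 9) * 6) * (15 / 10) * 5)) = -9 / 350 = -0.03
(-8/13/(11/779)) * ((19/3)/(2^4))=-14801/858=-17.25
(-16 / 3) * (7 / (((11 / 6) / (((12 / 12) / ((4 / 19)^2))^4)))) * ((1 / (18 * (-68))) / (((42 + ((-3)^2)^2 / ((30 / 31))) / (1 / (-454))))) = -594424706435 / 7868015198208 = -0.08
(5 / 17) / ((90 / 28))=14 / 153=0.09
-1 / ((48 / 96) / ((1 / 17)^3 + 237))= -2328764 / 4913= -474.00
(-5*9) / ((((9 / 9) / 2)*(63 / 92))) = -920 / 7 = -131.43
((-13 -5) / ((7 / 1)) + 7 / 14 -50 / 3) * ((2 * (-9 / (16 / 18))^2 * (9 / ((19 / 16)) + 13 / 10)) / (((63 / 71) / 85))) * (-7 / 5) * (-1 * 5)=-55629520767 / 2432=-22873980.58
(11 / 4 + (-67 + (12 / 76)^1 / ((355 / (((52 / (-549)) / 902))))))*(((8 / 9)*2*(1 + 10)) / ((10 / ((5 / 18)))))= -143068066949 / 4099226535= -34.90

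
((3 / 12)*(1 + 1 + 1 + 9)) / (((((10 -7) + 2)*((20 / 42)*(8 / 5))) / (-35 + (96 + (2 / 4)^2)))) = 3087 / 64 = 48.23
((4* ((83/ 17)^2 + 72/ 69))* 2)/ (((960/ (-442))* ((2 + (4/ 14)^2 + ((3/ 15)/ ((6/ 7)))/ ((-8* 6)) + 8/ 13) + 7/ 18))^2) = 816561559804536/ 183707878029503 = 4.44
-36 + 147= 111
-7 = -7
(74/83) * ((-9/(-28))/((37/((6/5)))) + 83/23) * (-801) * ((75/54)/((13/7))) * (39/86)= -287813985/328348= -876.55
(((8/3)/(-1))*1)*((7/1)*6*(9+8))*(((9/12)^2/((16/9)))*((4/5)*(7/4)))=-67473/80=-843.41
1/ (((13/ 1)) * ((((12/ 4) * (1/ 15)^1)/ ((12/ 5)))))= 12/ 13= 0.92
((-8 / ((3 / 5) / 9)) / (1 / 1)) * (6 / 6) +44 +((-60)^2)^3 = 46655999924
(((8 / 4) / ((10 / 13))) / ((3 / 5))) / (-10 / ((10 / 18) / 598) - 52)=-1 / 2496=-0.00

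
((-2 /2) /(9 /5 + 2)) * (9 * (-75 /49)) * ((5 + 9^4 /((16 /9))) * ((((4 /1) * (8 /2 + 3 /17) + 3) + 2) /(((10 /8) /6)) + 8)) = 3398228100 /2261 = 1502975.72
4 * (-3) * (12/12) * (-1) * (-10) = -120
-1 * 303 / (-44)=303 / 44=6.89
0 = 0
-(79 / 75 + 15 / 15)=-154 / 75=-2.05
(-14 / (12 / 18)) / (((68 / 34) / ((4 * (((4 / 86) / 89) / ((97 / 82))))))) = -6888 / 371219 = -0.02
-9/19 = -0.47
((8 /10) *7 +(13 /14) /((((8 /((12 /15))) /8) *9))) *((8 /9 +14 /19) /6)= 49762 /32319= 1.54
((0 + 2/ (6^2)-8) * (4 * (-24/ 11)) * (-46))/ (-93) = 9568/ 279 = 34.29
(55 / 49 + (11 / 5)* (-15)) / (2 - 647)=0.05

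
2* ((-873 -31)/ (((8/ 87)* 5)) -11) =-19772/ 5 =-3954.40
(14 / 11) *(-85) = -1190 / 11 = -108.18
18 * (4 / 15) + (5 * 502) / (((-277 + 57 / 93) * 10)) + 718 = 30925847 / 42840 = 721.89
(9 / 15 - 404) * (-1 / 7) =57.63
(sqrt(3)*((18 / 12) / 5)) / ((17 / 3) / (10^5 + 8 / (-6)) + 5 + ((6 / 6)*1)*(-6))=-149998*sqrt(3) / 499965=-0.52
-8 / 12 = -0.67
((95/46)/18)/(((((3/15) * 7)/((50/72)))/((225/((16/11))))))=8.80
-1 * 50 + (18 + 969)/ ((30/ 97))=31413/ 10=3141.30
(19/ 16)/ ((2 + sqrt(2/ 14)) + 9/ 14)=4921/ 10728 - 133 * sqrt(7)/ 5364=0.39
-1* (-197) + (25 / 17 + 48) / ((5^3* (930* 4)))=1557285841 / 7905000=197.00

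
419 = 419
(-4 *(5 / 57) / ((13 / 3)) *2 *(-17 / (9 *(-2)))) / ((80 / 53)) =-0.10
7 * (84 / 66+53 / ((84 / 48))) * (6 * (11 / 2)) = 7290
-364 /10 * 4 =-728 /5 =-145.60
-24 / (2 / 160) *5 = -9600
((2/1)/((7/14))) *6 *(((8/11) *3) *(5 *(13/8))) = 4680/11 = 425.45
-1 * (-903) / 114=301 / 38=7.92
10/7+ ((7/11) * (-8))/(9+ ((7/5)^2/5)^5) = 0.86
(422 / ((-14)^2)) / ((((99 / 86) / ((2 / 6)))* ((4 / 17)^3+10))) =44575649 / 715920282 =0.06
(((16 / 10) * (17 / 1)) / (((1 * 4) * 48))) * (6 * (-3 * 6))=-153 / 10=-15.30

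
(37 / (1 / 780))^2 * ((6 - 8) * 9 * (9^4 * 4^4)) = -25181126901964800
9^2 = 81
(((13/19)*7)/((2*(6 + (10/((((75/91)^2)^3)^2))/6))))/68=1729528820514678955078125/1127942756545541379501869704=0.00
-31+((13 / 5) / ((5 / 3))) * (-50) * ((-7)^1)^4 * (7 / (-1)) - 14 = 1310901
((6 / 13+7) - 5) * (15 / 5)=96 / 13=7.38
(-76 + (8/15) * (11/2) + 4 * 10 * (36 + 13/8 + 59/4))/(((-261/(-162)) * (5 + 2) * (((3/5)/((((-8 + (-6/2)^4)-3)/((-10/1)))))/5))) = -303290/29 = -10458.28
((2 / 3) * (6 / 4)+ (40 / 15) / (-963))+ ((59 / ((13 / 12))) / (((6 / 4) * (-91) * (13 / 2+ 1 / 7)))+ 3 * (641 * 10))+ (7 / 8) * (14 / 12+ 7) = 4658839157923 / 242167536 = 19238.08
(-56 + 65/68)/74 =-3743/5032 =-0.74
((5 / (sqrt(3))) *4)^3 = 8000 *sqrt(3) / 9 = 1539.60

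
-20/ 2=-10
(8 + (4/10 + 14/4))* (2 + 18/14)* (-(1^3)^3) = -391/10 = -39.10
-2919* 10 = -29190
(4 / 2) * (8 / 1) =16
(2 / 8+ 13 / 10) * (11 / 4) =341 / 80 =4.26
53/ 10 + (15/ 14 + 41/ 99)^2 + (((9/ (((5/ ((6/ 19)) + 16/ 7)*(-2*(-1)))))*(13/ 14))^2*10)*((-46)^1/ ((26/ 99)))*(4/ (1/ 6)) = -12394269323564521/ 5562445622580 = -2228.21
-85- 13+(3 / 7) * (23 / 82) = -56183 / 574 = -97.88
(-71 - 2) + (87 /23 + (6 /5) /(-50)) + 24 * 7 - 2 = 278181 /2875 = 96.76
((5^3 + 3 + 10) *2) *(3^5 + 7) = 69000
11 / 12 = 0.92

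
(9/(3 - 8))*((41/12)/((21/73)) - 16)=1039/140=7.42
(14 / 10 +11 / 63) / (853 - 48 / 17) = 8432 / 4552695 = 0.00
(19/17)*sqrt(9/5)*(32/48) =38*sqrt(5)/85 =1.00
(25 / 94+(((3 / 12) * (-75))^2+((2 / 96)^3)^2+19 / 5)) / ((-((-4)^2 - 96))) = 1022143314788587 / 229935100723200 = 4.45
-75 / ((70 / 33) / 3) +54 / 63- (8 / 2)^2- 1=-1711 / 14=-122.21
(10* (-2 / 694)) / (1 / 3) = -0.09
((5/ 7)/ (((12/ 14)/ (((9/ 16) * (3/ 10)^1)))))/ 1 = 9/ 64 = 0.14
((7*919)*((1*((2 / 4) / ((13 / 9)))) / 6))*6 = 57897 / 26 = 2226.81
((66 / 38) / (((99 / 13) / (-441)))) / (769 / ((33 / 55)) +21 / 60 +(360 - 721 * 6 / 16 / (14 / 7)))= -458640 / 6871141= -0.07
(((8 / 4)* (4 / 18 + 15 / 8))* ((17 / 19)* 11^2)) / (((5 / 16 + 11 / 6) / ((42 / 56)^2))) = 931821 / 7828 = 119.04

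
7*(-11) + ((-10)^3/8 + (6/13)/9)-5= -8071/39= -206.95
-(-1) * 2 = 2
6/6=1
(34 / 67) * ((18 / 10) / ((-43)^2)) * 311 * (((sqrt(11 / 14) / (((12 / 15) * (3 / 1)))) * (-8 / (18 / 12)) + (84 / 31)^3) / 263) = 56405268864 / 4853136965695- 21148 * sqrt(154) / 228068603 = 0.01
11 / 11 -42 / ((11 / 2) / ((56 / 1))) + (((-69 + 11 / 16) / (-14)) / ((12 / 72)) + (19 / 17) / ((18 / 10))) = -396.74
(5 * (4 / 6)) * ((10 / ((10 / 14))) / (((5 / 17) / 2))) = 952 / 3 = 317.33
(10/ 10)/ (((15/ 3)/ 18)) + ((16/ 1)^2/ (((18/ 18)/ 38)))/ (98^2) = 4.61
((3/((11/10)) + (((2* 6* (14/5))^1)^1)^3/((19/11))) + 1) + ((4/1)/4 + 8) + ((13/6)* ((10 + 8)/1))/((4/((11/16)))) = 36751685833/1672000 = 21980.67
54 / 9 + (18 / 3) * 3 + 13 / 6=157 / 6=26.17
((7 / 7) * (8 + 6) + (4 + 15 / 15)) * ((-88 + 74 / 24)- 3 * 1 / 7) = -136211 / 84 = -1621.56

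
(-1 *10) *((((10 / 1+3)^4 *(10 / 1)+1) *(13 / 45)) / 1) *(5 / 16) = -18564715 / 72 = -257843.26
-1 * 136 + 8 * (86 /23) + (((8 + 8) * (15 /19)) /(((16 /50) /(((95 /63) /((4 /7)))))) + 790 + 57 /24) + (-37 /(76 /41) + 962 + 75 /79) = 1733.44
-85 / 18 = -4.72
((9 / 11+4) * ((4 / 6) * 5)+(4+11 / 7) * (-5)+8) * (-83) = 72791 / 231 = 315.11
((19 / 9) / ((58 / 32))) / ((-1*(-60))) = 76 / 3915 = 0.02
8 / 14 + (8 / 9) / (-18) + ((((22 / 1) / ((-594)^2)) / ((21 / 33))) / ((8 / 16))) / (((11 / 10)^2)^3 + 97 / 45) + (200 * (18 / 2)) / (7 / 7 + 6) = 257.66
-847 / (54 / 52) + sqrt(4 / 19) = -22022 / 27 + 2 * sqrt(19) / 19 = -815.17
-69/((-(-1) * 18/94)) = -1081/3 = -360.33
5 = 5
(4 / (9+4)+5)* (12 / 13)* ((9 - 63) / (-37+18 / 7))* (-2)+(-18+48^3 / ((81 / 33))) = 1833726734 / 40729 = 45022.63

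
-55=-55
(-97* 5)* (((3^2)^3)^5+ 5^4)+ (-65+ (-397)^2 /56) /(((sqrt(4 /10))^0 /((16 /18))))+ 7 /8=-16776009443122514789 /168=-99857199066205445.17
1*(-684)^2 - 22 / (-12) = 2807147 / 6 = 467857.83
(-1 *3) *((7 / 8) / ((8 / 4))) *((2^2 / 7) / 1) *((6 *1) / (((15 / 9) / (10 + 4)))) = -189 / 5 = -37.80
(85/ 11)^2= 7225/ 121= 59.71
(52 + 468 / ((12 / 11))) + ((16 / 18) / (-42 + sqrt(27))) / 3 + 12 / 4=7566260 / 15633 - 8 * sqrt(3) / 15633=483.99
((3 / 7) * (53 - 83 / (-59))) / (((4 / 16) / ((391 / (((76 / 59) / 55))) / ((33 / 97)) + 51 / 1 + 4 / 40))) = 4581670.92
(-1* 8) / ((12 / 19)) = -38 / 3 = -12.67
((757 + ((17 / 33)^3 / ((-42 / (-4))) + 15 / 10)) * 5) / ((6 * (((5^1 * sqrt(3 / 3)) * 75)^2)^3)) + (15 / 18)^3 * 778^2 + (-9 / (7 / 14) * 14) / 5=1764058265253976136398770911 / 5036860958862304687500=350229.69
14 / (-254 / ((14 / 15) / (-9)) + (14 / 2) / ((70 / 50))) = 49 / 8590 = 0.01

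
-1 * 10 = -10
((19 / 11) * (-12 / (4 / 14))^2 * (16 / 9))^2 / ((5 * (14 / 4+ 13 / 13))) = 7100506112 / 5445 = 1304041.53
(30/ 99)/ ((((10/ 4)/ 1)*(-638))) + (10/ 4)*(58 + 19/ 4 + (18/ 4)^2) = 4368701/ 21054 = 207.50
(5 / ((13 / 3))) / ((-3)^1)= -5 / 13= -0.38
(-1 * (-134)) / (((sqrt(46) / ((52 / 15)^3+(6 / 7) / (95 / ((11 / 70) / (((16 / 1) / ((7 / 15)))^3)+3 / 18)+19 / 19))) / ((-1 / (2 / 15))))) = -433797582141702589 * sqrt(46) / 476570323525275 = -6173.61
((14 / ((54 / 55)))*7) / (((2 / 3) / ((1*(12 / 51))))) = 35.23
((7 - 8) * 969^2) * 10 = -9389610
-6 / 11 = -0.55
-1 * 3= -3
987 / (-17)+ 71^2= 4982.94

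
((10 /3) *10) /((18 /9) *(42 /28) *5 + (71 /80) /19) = 152000 /68613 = 2.22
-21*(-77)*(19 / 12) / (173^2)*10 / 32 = 51205 / 1915456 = 0.03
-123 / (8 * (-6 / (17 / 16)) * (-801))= -0.00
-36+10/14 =-247/7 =-35.29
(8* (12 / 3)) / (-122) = -16 / 61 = -0.26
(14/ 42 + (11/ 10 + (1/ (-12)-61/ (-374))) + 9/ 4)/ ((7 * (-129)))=-7037/ 1688610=-0.00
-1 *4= -4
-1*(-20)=20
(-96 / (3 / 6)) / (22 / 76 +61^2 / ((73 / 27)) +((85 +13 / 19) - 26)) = -532608 / 3984113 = -0.13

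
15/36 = 5/12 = 0.42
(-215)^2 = 46225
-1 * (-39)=39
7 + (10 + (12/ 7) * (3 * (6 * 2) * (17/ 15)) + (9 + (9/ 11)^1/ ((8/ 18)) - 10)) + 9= 149047/ 1540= 96.78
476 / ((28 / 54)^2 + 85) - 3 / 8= 2589549 / 497288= 5.21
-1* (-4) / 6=2 / 3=0.67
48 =48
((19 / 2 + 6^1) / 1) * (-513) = -7951.50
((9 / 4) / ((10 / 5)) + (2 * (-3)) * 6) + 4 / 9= -2479 / 72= -34.43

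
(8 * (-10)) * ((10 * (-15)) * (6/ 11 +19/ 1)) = 2580000/ 11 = 234545.45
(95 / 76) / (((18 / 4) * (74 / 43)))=0.16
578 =578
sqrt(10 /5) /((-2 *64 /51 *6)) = -17 *sqrt(2) /256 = -0.09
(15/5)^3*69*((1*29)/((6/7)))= 126063/2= 63031.50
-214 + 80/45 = -1910/9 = -212.22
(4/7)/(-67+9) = -2/203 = -0.01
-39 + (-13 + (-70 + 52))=-70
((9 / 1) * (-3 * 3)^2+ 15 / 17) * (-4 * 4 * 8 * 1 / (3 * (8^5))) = -517 / 544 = -0.95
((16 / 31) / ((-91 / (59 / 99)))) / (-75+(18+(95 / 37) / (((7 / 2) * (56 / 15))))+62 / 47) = 45965248 / 754512474573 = 0.00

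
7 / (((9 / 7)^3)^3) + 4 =1832157205 / 387420489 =4.73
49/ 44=1.11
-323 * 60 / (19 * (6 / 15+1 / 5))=-1700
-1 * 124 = -124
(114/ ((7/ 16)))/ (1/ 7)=1824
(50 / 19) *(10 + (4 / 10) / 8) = 1005 / 38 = 26.45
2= 2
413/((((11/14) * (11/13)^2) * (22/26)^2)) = 165139702/161051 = 1025.39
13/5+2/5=3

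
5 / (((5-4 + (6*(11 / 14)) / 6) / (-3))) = -42 / 5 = -8.40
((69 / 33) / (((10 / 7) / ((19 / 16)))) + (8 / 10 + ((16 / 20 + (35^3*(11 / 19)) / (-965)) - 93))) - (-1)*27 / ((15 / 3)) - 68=-1148698327 / 6453920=-177.98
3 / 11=0.27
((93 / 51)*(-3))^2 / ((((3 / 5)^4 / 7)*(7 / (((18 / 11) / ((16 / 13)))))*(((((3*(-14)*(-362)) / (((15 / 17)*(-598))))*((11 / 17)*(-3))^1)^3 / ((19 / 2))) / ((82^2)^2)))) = 1400745910244473204140625 / 1858883528601198792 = 753541.51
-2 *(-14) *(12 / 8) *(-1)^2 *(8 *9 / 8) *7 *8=21168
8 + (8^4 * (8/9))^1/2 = 1828.44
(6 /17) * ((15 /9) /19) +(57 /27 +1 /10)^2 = 12872123 /2616300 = 4.92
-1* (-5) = 5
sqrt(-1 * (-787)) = sqrt(787) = 28.05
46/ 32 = 23/ 16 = 1.44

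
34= 34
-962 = -962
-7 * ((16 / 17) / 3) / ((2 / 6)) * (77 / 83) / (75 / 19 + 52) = -163856 / 1499893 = -0.11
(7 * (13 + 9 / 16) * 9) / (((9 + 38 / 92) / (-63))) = -19809279 / 3464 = -5718.61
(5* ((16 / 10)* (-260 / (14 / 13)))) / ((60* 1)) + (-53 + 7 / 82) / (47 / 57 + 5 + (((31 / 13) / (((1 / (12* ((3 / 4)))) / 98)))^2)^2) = -1765861019628460875821831 / 54856629307980123165528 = -32.19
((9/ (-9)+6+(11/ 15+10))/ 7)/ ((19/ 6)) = 472/ 665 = 0.71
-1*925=-925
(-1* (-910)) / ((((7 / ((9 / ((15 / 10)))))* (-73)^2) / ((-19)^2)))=281580 / 5329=52.84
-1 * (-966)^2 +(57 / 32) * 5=-29860707 / 32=-933147.09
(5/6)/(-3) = -5/18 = -0.28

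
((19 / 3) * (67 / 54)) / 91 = 1273 / 14742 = 0.09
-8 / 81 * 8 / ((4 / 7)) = -112 / 81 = -1.38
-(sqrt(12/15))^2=-0.80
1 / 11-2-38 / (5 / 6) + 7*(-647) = -251708 / 55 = -4576.51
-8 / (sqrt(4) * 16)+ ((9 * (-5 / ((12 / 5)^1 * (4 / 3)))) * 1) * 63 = -14179 / 16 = -886.19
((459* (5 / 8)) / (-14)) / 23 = -2295 / 2576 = -0.89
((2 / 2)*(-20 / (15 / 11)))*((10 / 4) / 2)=-55 / 3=-18.33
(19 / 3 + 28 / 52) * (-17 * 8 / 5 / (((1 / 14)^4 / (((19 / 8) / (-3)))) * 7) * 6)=950126464 / 195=4872443.41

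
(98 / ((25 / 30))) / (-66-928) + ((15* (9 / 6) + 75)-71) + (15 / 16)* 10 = 101549 / 2840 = 35.76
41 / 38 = 1.08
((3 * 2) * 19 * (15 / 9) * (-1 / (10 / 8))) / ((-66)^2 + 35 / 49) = -1064 / 30497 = -0.03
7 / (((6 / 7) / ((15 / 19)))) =245 / 38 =6.45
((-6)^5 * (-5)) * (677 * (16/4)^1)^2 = 285117304320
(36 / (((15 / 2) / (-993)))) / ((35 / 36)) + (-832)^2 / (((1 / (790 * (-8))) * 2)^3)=-3822486401844057952 / 175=-21842779439108902.58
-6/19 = -0.32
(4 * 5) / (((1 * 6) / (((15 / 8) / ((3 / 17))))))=425 / 12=35.42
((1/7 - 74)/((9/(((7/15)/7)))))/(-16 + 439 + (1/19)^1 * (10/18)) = -9823/7595490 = -0.00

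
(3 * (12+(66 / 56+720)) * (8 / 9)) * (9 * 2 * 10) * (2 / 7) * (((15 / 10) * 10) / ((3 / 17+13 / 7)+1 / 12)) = 15076497600 / 21161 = 712466.22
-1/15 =-0.07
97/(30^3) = 97/27000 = 0.00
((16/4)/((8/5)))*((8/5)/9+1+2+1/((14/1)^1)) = 8.12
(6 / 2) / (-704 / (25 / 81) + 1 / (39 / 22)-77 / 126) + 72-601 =-7058935889 / 13343891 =-529.00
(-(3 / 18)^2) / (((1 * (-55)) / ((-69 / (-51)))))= 23 / 33660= 0.00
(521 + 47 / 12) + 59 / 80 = 126157 / 240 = 525.65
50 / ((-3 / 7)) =-350 / 3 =-116.67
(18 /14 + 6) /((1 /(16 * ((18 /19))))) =14688 /133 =110.44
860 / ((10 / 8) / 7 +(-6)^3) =-24080 / 6043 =-3.98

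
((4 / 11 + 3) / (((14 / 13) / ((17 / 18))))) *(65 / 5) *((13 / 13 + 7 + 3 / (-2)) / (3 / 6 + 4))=1381913 / 24948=55.39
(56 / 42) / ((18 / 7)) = 0.52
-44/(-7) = 44/7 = 6.29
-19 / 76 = -0.25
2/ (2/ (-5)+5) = 10/ 23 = 0.43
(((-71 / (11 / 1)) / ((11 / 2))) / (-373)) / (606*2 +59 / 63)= 8946 / 3448838195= 0.00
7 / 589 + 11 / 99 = 652 / 5301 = 0.12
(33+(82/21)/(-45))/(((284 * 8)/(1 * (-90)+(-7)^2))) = -1275223/2147040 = -0.59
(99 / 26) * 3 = 297 / 26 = 11.42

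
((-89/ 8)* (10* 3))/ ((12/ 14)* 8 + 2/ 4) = -9345/ 206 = -45.36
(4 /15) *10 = 8 /3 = 2.67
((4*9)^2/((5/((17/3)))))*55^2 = 4443120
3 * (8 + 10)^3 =17496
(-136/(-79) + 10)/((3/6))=1852/79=23.44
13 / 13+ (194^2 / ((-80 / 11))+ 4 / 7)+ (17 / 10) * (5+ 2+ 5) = -721417 / 140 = -5152.98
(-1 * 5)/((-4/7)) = 35/4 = 8.75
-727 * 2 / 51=-1454 / 51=-28.51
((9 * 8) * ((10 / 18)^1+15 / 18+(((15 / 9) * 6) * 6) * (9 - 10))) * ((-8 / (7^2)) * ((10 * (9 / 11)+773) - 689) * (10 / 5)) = 68465280 / 539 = 127022.78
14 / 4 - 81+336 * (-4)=-2843 / 2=-1421.50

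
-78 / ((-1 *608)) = 39 / 304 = 0.13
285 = 285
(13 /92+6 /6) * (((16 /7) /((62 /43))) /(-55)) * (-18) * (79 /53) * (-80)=-70.61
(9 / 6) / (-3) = -1 / 2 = -0.50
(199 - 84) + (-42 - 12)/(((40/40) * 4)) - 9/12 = 403/4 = 100.75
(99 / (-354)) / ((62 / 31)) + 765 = 180507 / 236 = 764.86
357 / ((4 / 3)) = 1071 / 4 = 267.75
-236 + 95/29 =-232.72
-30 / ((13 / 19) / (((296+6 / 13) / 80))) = -109839 / 676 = -162.48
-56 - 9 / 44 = -2473 / 44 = -56.20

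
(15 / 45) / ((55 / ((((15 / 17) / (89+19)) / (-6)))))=-1 / 121176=-0.00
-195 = -195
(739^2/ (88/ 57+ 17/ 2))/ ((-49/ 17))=-18864.32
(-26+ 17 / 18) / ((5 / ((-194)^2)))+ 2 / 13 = -110329844 / 585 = -188598.02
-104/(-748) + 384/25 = 72458/4675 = 15.50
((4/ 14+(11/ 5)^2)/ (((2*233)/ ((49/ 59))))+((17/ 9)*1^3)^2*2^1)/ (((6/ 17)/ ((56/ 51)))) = 5569156586/ 250539075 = 22.23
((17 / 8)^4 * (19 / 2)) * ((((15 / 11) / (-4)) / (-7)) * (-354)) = -4213216845 / 1261568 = -3339.67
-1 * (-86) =86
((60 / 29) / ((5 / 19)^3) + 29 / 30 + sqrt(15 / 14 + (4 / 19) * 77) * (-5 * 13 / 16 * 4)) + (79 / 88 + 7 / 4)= 22421107 / 191400 - 65 * sqrt(1222802) / 1064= 49.59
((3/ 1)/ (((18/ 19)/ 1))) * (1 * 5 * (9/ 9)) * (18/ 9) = 95/ 3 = 31.67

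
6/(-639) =-2/213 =-0.01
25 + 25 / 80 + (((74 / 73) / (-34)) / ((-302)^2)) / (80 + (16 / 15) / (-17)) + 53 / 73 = 3533804958493 / 135714470528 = 26.04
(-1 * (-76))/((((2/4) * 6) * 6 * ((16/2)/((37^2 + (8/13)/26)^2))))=989174.73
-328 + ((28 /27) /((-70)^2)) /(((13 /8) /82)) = -20146744 /61425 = -327.99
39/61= 0.64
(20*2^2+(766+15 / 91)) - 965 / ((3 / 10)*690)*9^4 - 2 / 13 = -29740.29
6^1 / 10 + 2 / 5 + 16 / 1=17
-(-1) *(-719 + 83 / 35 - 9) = -25397 / 35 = -725.63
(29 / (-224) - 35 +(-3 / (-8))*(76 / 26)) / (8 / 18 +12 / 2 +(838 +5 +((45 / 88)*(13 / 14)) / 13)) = -1962279 / 48979034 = -0.04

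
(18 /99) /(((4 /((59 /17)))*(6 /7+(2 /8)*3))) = 826 /8415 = 0.10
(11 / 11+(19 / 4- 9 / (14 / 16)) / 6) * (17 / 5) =221 / 840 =0.26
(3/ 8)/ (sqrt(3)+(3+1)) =3/ 26 -3 * sqrt(3)/ 104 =0.07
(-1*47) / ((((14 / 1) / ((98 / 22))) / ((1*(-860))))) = 141470 / 11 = 12860.91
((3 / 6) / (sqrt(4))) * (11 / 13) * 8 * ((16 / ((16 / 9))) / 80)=99 / 520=0.19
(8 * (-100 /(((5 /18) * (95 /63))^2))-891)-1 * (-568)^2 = -2960873467 /9025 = -328074.62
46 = 46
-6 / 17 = -0.35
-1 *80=-80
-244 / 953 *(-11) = 2684 / 953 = 2.82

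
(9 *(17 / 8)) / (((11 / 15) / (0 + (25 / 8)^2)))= 254.68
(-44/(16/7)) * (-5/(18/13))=5005/72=69.51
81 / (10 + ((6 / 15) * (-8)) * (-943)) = 45 / 1682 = 0.03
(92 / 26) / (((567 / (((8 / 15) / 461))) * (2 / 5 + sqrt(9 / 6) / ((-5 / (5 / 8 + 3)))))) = -85376 * sqrt(6) / 20500321023 -94208 / 20500321023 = -0.00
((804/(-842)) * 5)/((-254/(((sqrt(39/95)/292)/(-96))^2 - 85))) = -141711223602329/88696212963328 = -1.60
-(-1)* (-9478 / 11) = -9478 / 11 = -861.64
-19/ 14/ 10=-19/ 140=-0.14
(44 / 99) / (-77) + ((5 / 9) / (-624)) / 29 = -0.01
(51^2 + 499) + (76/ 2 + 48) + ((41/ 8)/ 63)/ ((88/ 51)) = 47102521/ 14784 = 3186.05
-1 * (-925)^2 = -855625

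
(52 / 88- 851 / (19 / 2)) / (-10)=37197 / 4180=8.90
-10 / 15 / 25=-2 / 75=-0.03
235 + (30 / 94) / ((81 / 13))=298280 / 1269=235.05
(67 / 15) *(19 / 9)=1273 / 135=9.43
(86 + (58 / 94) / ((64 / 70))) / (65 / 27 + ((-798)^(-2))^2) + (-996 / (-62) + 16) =193639164712318885 / 2844793227104194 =68.07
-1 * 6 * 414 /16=-621 /4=-155.25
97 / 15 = 6.47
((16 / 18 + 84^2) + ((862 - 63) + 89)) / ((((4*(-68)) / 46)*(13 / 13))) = -205574 / 153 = -1343.62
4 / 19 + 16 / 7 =332 / 133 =2.50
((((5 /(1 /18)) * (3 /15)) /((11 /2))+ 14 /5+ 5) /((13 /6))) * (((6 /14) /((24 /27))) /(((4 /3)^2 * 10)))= 63423 /457600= 0.14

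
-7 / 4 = -1.75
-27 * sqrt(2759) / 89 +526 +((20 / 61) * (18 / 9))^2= 510.50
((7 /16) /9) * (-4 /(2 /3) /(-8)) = 7 /192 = 0.04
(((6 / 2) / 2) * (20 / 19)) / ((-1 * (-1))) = 30 / 19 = 1.58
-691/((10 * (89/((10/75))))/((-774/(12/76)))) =1129094/2225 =507.46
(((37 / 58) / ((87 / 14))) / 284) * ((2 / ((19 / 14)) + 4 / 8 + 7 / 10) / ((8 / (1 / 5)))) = 32893 / 1361410800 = 0.00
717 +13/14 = 10051/14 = 717.93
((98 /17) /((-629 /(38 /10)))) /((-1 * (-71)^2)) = 1862 /269517065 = 0.00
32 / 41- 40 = -1608 / 41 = -39.22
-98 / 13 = -7.54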